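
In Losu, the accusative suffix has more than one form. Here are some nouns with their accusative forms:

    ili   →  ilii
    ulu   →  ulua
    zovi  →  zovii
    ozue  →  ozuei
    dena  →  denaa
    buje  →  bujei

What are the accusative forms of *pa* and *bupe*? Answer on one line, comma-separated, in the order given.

The pattern is front/back vowel harmony: -i when the last vowel of the stem is a front vowel (*ili*, *zovi*, *ozue*, *buje*); -a when the last vowel of the stem is a back vowel (*ulu*, *dena*).
*pa*: last vowel = /a/, a back vowel → -a → *paa*.
The last vowel of *bupe* is /e/, which is a front vowel, so the suffix is -i, giving *bupei*.

paa, bupei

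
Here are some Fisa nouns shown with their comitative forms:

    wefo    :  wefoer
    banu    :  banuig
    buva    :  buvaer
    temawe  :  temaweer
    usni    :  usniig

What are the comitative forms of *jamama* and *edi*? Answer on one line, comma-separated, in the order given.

jamamaer, ediig

The alternation tracks the last vowel of the stem — -ig when the last vowel of the stem is a high vowel (*banu*, *usni*); -er when the last vowel of the stem is a non-high vowel (*wefo*, *buva*, *temawe*).
*jamama* — last vowel /a/ (a non-high vowel) → -er → *jamamaer*.
The last vowel of *edi* is /i/, which is a high vowel, so the suffix is -ig, giving *ediig*.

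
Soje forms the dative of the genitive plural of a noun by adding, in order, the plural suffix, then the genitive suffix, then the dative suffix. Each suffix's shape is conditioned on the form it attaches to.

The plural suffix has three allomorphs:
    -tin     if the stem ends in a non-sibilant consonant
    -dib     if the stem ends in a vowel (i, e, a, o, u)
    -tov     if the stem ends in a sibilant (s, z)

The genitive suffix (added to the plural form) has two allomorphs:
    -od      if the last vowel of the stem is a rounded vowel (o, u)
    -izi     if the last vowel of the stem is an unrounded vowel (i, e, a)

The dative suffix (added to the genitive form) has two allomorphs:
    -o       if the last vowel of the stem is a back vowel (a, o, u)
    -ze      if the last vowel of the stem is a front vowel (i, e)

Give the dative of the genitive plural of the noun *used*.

Since the final sound of *used* is /d/ (a non-sibilant consonant), it takes -tin, giving *usedtin*.
The plural form *usedtin* — last vowel /i/ (an unrounded vowel) → -izi → *usedtinizi*.
Since the last vowel of the genitive form *usedtinizi* is /i/ (a front vowel), it takes -ze, giving *usedtinizize*.

usedtinizize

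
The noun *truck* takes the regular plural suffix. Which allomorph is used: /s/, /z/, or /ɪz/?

/s/

The stem *truck* ends in a voiceless non-sibilant consonant.
The plural suffix surfaces as /ɪz/ after sibilants, /s/ after other voiceless consonants, and /z/ after other voiced sounds.
So the plural -s on *truck* is pronounced /s/.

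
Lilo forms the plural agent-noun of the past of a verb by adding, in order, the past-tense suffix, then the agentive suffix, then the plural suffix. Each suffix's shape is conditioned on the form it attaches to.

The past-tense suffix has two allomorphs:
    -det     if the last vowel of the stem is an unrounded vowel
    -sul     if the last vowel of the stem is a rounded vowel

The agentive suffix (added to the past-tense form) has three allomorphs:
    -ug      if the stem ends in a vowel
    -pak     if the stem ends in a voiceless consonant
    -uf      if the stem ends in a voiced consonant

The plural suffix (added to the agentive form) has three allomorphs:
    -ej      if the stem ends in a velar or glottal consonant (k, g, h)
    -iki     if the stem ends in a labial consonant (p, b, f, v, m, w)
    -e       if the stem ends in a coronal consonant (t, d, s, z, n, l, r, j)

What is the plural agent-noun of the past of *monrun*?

monrunsulufiki

*monrun*: last vowel = /u/, a rounded vowel → -sul → *monrunsul*.
The past-tense form *monrunsul* — final sound /l/ (a voiced consonant) → -uf → *monrunsuluf*.
The agentive form *monrunsuluf*: final consonant = /f/, labial → -iki → *monrunsulufiki*.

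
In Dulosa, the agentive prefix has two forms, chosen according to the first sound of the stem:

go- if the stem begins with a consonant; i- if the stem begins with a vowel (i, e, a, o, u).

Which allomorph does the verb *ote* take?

i-

The first sound of *ote* is /o/, which is a vowel, so the prefix is i-.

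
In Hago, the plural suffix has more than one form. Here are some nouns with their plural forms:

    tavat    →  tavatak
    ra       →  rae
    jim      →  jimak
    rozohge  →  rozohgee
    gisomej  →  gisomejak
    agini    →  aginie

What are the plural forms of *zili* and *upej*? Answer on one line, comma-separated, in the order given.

zilie, upejak

The suffix is conditioned by the final sound: -ak when the stem ends in a consonant (*tavat*, *jim*, *gisomej*); -e when the stem ends in a vowel (*ra*, *rozohge*, *agini*).
*zili* — final sound /i/ (a vowel) → -e → *zilie*.
The final sound of *upej* is /j/, which is a consonant, so the suffix is -ak, giving *upejak*.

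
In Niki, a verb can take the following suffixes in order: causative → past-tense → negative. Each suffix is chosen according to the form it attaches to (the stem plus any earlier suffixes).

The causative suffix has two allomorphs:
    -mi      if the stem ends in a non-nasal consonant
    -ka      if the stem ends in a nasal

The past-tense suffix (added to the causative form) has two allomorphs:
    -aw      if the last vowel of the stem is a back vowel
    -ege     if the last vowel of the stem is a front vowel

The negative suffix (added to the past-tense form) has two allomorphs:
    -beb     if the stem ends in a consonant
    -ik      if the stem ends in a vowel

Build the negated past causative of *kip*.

kipmiegeik

Since the final consonant of *kip* is /p/ (non-nasal), it takes -mi, giving *kipmi*.
The causative form *kipmi* — last vowel /i/ (a front vowel) → -ege → *kipmiege*.
Since the final sound of the past-tense form *kipmiege* is /e/ (a vowel), it takes -ik, giving *kipmiegeik*.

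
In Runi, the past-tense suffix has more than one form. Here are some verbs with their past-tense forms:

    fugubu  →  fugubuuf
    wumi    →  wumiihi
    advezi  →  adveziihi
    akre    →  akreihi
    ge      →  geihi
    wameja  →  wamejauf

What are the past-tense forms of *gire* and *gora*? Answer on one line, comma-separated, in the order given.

gireihi, gorauf

The alternation tracks the last vowel of the stem — -ihi when the last vowel of the stem is a front vowel (*wumi*, *advezi*, *akre*, *ge*); -uf when the last vowel of the stem is a back vowel (*fugubu*, *wameja*).
Since the last vowel of *gire* is /e/ (a front vowel), it takes -ihi, giving *gireihi*.
The last vowel of *gora* is /a/, which is a back vowel, so the suffix is -uf, giving *gorauf*.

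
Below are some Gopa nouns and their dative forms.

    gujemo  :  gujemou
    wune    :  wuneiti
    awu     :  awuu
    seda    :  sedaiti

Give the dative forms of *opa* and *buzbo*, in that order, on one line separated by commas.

Looking at the last vowel of each stem: -u when the last vowel of the stem is a rounded vowel (*gujemo*, *awu*); -iti when the last vowel of the stem is an unrounded vowel (*wune*, *seda*).
*opa* — last vowel /a/ (an unrounded vowel) → -iti → *opaiti*.
*buzbo*: last vowel = /o/, a rounded vowel → -u → *buzbou*.

opaiti, buzbou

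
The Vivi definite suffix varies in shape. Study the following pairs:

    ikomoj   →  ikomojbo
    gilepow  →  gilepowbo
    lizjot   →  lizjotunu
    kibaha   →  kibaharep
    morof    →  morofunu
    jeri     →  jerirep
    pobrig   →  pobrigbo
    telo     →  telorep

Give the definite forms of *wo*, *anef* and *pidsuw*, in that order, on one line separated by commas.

worep, anefunu, pidsuwbo

Looking at the final sound of each stem: -unu when the stem ends in a voiceless consonant (*lizjot*, *morof*); -bo when the stem ends in a voiced consonant (*ikomoj*, *gilepow*, *pobrig*); -rep when the stem ends in a vowel (*kibaha*, *jeri*, *telo*).
Since the final sound of *wo* is /o/ (a vowel), it takes -rep, giving *worep*.
*anef*: final sound = /f/, a voiceless consonant → -unu → *anefunu*.
*pidsuw* — final sound /w/ (a voiced consonant) → -bo → *pidsuwbo*.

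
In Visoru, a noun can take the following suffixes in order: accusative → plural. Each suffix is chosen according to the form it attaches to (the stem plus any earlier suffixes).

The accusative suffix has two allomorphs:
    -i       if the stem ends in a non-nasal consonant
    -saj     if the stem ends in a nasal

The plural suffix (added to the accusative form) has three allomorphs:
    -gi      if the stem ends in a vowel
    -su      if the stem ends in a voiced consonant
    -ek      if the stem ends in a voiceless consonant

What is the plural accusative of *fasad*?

Since the final consonant of *fasad* is /d/ (non-nasal), it takes -i, giving *fasadi*.
The accusative form *fasadi* — final sound /i/ (a vowel) → -gi → *fasadigi*.

fasadigi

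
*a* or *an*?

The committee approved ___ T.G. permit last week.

The indefinite article is chosen by the initial *sound* of the following word, not its spelling.
The initialism *T.G.* is read letter by letter; the first letter, T, is pronounced /tiː/, which begins with a consonant sound.
So the article is *a*: The committee approved a T.G. permit last week.

a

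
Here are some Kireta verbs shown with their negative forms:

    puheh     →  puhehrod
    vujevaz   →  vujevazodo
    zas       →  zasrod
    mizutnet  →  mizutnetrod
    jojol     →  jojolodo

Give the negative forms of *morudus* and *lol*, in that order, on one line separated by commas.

The alternation tracks the final consonant of the stem — -rod when the stem ends in a voiceless consonant (*puheh*, *zas*, *mizutnet*); -odo when the stem ends in a voiced consonant (*vujevaz*, *jojol*).
*morudus* — final consonant /s/ (voiceless) → -rod → *morudusrod*.
*lol* — final consonant /l/ (voiced) → -odo → *lolodo*.

morudusrod, lolodo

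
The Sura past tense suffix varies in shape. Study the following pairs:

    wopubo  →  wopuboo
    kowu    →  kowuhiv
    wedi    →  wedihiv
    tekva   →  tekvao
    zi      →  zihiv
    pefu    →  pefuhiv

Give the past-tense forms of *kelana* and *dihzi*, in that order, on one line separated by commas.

kelanao, dihzihiv

Looking at the last vowel of each stem: -hiv when the last vowel of the stem is a high vowel (*kowu*, *wedi*, *zi*, *pefu*); -o when the last vowel of the stem is a non-high vowel (*wopubo*, *tekva*).
The last vowel of *kelana* is /a/, which is a non-high vowel, so the suffix is -o, giving *kelanao*.
The last vowel of *dihzi* is /i/, which is a high vowel, so the suffix is -hiv, giving *dihzihiv*.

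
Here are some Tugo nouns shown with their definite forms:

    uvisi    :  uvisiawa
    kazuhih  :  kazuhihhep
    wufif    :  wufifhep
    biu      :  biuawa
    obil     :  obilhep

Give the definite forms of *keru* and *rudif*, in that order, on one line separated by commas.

keruawa, rudifhep

The suffix is conditioned by the final sound: -hep when the stem ends in a consonant (*kazuhih*, *wufif*, *obil*); -awa when the stem ends in a vowel (*uvisi*, *biu*).
Since the final sound of *keru* is /u/ (a vowel), it takes -awa, giving *keruawa*.
*rudif*: final sound = /f/, a consonant → -hep → *rudifhep*.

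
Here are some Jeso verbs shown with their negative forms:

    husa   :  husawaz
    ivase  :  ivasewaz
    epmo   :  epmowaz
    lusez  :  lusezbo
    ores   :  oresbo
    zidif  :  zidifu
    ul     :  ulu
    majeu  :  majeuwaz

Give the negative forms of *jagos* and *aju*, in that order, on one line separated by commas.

jagosbo, ajuwaz

The alternation tracks the final sound of the stem — -bo when the stem ends in a sibilant (*lusez*, *ores*); -u when the stem ends in a non-sibilant consonant (*zidif*, *ul*); -waz when the stem ends in a vowel (*husa*, *ivase*, *epmo*, *majeu*).
*jagos*: final sound = /s/, a sibilant → -bo → *jagosbo*.
*aju* — final sound /u/ (a vowel) → -waz → *ajuwaz*.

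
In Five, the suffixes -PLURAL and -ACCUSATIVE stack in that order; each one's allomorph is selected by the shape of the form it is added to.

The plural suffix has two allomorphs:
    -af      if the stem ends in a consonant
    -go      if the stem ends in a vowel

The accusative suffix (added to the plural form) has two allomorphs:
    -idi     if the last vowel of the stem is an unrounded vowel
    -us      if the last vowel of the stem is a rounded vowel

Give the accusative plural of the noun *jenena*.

*jenena*: final sound = /a/, a vowel → -go → *jenenago*.
Since the last vowel of the plural form *jenenago* is /o/ (a rounded vowel), it takes -us, giving *jenenagous*.

jenenagous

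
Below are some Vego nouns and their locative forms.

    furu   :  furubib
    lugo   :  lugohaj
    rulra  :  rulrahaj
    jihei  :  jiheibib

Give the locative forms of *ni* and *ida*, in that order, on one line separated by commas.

nibib, idahaj

The suffix is conditioned by the last vowel: -bib when the last vowel of the stem is a high vowel (*furu*, *jihei*); -haj when the last vowel of the stem is a non-high vowel (*lugo*, *rulra*).
The last vowel of *ni* is /i/, which is a high vowel, so the suffix is -bib, giving *nibib*.
*ida* — last vowel /a/ (a non-high vowel) → -haj → *idahaj*.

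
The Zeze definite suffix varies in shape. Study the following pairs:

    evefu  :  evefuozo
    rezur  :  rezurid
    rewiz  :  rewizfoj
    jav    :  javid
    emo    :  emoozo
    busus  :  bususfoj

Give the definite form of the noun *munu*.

Looking at the final sound of each stem: -foj when the stem ends in a sibilant (*rewiz*, *busus*); -id when the stem ends in a non-sibilant consonant (*rezur*, *jav*); -ozo when the stem ends in a vowel (*evefu*, *emo*).
The final sound of *munu* is /u/, which is a vowel, so the suffix is -ozo, giving *munuozo*.

munuozo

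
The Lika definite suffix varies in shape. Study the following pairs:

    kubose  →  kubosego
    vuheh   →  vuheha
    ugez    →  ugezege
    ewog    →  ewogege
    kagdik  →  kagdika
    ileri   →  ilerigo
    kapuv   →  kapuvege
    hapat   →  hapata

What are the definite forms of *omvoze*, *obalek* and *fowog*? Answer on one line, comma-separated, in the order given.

The alternation tracks the final sound of the stem — -a when the stem ends in a voiceless consonant (*vuheh*, *kagdik*, *hapat*); -ege when the stem ends in a voiced consonant (*ugez*, *ewog*, *kapuv*); -go when the stem ends in a vowel (*kubose*, *ileri*).
The final sound of *omvoze* is /e/, which is a vowel, so the suffix is -go, giving *omvozego*.
Since the final sound of *obalek* is /k/ (a voiceless consonant), it takes -a, giving *obaleka*.
Since the final sound of *fowog* is /g/ (a voiced consonant), it takes -ege, giving *fowogege*.

omvozego, obaleka, fowogege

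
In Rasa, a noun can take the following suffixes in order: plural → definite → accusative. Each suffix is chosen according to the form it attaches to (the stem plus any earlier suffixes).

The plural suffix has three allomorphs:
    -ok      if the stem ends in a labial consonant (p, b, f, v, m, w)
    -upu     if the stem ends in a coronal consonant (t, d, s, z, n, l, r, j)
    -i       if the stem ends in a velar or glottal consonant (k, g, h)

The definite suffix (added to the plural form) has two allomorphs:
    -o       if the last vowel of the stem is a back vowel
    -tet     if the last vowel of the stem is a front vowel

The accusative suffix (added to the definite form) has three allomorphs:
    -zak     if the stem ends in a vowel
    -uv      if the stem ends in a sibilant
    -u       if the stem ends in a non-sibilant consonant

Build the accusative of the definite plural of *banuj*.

*banuj*: final consonant = /j/, coronal → -upu → *banujupu*.
The last vowel of the plural form *banujupu* is /u/, which is a back vowel, so the definite suffix is -o, giving *banujupuo*.
The definite form *banujupuo* — final sound /o/ (a vowel) → -zak → *banujupuozak*.

banujupuozak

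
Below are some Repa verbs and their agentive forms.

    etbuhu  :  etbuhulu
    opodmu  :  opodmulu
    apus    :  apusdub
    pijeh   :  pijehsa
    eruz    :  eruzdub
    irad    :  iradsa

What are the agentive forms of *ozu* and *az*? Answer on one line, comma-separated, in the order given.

The pattern is sibilance of the final sound: -dub when the stem ends in a sibilant (*apus*, *eruz*); -sa when the stem ends in a non-sibilant consonant (*pijeh*, *irad*); -lu when the stem ends in a vowel (*etbuhu*, *opodmu*).
*ozu* — final sound /u/ (a vowel) → -lu → *ozulu*.
The final sound of *az* is /z/, which is a sibilant, so the suffix is -dub, giving *azdub*.

ozulu, azdub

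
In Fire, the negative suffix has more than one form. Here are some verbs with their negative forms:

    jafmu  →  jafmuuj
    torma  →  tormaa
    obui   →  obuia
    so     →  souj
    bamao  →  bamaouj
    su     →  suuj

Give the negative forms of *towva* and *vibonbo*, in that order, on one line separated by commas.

towvaa, vibonbouj

The pattern is rounding harmony: -uj when the last vowel of the stem is a rounded vowel (*jafmu*, *so*, *bamao*, *su*); -a when the last vowel of the stem is an unrounded vowel (*torma*, *obui*).
The last vowel of *towva* is /a/, which is an unrounded vowel, so the suffix is -a, giving *towvaa*.
*vibonbo*: last vowel = /o/, a rounded vowel → -uj → *vibonbouj*.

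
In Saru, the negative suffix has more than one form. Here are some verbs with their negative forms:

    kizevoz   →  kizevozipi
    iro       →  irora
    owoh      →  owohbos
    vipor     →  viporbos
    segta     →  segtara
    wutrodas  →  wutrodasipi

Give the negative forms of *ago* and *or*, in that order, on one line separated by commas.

agora, orbos

The suffix is conditioned by the final sound: -ipi when the stem ends in a sibilant (*kizevoz*, *wutrodas*); -bos when the stem ends in a non-sibilant consonant (*owoh*, *vipor*); -ra when the stem ends in a vowel (*iro*, *segta*).
Since the final sound of *ago* is /o/ (a vowel), it takes -ra, giving *agora*.
*or* — final sound /r/ (a non-sibilant consonant) → -bos → *orbos*.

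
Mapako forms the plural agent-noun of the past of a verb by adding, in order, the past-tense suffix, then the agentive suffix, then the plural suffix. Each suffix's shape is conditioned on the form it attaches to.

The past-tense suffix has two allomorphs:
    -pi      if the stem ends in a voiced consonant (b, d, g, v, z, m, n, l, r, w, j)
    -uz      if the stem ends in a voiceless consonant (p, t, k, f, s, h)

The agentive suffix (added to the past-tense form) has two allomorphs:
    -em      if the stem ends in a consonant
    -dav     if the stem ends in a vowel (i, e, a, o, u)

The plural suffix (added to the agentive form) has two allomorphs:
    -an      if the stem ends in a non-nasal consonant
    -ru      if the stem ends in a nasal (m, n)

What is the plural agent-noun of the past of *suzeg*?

suzegpidavan

Since the final consonant of *suzeg* is /g/ (voiced), it takes -pi, giving *suzegpi*.
The final sound of the past-tense form *suzegpi* is /i/, which is a vowel, so the agentive suffix is -dav, giving *suzegpidav*.
The agentive form *suzegpidav*: final consonant = /v/, non-nasal → -an → *suzegpidavan*.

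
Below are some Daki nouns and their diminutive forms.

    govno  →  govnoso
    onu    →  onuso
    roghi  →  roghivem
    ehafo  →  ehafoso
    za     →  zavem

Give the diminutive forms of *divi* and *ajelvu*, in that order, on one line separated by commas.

Looking at the last vowel of each stem: -so when the last vowel of the stem is a rounded vowel (*govno*, *onu*, *ehafo*); -vem when the last vowel of the stem is an unrounded vowel (*roghi*, *za*).
*divi*: last vowel = /i/, an unrounded vowel → -vem → *divivem*.
*ajelvu*: last vowel = /u/, a rounded vowel → -so → *ajelvuso*.

divivem, ajelvuso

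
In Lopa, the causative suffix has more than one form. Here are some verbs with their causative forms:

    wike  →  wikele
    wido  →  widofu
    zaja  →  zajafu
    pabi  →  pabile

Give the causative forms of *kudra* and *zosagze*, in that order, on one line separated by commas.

kudrafu, zosagzele

The alternation tracks the last vowel of the stem — -le when the last vowel of the stem is a front vowel (*wike*, *pabi*); -fu when the last vowel of the stem is a back vowel (*wido*, *zaja*).
Since the last vowel of *kudra* is /a/ (a back vowel), it takes -fu, giving *kudrafu*.
Since the last vowel of *zosagze* is /e/ (a front vowel), it takes -le, giving *zosagzele*.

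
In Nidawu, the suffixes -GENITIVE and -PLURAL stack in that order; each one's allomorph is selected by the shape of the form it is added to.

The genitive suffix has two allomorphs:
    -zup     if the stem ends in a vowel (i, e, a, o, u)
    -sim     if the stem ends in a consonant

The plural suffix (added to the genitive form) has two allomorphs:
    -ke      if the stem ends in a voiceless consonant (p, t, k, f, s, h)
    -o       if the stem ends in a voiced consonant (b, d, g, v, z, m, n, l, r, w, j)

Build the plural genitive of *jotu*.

*jotu* — final sound /u/ (a vowel) → -zup → *jotuzup*.
The genitive form *jotuzup* — final consonant /p/ (voiceless) → -ke → *jotuzupke*.

jotuzupke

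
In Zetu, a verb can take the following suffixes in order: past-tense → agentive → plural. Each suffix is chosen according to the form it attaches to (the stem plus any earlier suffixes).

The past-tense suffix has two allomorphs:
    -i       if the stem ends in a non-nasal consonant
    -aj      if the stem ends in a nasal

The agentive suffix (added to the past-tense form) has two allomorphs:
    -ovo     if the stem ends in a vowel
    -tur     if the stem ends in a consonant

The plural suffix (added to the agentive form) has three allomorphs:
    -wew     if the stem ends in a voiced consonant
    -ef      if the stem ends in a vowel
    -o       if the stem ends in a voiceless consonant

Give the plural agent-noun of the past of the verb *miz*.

*miz*: final consonant = /z/, non-nasal → -i → *mizi*.
The past-tense form *mizi* — final sound /i/ (a vowel) → -ovo → *miziovo*.
The agentive form *miziovo*: final sound = /o/, a vowel → -ef → *miziovoef*.

miziovoef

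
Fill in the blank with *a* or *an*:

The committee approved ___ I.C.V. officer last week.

The indefinite article is chosen by the initial *sound* of the following word, not its spelling.
The initialism *I.C.V.* is read letter by letter; the first letter, I, is pronounced /aɪ/, which begins with a vowel sound.
So the article is *an*: The committee approved an I.C.V. officer last week.

an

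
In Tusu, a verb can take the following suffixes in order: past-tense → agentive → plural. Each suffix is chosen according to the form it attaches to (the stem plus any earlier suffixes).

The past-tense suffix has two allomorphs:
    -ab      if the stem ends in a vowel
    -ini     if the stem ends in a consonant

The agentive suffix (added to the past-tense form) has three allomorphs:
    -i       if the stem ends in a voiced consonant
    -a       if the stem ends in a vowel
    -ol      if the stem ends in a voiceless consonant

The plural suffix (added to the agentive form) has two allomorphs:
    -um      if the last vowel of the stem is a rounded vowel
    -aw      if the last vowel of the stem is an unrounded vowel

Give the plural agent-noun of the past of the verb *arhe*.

Since the final sound of *arhe* is /e/ (a vowel), it takes -ab, giving *arheab*.
Since the final sound of the past-tense form *arheab* is /b/ (a voiced consonant), it takes -i, giving *arheabi*.
The agentive form *arheabi*: last vowel = /i/, an unrounded vowel → -aw → *arheabiaw*.

arheabiaw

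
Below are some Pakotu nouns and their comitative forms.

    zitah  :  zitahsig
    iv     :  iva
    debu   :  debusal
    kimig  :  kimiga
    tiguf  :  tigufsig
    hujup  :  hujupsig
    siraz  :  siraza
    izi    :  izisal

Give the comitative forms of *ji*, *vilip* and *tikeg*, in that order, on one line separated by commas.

The suffix is conditioned by the final sound: -sig when the stem ends in a voiceless consonant (*zitah*, *tiguf*, *hujup*); -a when the stem ends in a voiced consonant (*iv*, *kimig*, *siraz*); -sal when the stem ends in a vowel (*debu*, *izi*).
Since the final sound of *ji* is /i/ (a vowel), it takes -sal, giving *jisal*.
*vilip* — final sound /p/ (a voiceless consonant) → -sig → *vilipsig*.
The final sound of *tikeg* is /g/, which is a voiced consonant, so the suffix is -a, giving *tikega*.

jisal, vilipsig, tikega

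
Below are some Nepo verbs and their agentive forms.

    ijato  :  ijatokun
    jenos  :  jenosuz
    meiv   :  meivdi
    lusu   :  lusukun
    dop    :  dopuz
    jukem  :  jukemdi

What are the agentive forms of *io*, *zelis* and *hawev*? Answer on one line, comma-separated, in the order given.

Looking at the final sound of each stem: -uz when the stem ends in a voiceless consonant (*jenos*, *dop*); -di when the stem ends in a voiced consonant (*meiv*, *jukem*); -kun when the stem ends in a vowel (*ijato*, *lusu*).
*io* — final sound /o/ (a vowel) → -kun → *iokun*.
*zelis*: final sound = /s/, a voiceless consonant → -uz → *zelisuz*.
*hawev*: final sound = /v/, a voiced consonant → -di → *hawevdi*.

iokun, zelisuz, hawevdi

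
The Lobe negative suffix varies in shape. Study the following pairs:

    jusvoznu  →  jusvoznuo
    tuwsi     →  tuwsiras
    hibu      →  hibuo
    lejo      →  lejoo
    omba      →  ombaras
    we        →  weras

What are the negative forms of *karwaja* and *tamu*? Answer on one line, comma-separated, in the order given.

The alternation tracks the last vowel of the stem — -o when the last vowel of the stem is a rounded vowel (*jusvoznu*, *hibu*, *lejo*); -ras when the last vowel of the stem is an unrounded vowel (*tuwsi*, *omba*, *we*).
Since the last vowel of *karwaja* is /a/ (an unrounded vowel), it takes -ras, giving *karwajaras*.
*tamu*: last vowel = /u/, a rounded vowel → -o → *tamuo*.

karwajaras, tamuo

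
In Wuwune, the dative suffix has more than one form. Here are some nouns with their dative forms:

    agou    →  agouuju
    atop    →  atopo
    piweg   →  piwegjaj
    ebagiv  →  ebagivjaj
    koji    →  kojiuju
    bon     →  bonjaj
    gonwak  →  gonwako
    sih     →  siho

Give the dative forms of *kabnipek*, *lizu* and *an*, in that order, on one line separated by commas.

kabnipeko, lizuuju, anjaj

The alternation tracks the final sound of the stem — -o when the stem ends in a voiceless consonant (*atop*, *gonwak*, *sih*); -jaj when the stem ends in a voiced consonant (*piweg*, *ebagiv*, *bon*); -uju when the stem ends in a vowel (*agou*, *koji*).
*kabnipek*: final sound = /k/, a voiceless consonant → -o → *kabnipeko*.
*lizu* — final sound /u/ (a vowel) → -uju → *lizuuju*.
*an*: final sound = /n/, a voiced consonant → -jaj → *anjaj*.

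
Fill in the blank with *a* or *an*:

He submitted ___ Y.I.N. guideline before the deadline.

a

The indefinite article is chosen by the initial *sound* of the following word, not its spelling.
The initialism *Y.I.N.* is read letter by letter; the first letter, Y, is pronounced /waɪ/, which begins with a consonant sound.
So the article is *a*: He submitted a Y.I.N. guideline before the deadline.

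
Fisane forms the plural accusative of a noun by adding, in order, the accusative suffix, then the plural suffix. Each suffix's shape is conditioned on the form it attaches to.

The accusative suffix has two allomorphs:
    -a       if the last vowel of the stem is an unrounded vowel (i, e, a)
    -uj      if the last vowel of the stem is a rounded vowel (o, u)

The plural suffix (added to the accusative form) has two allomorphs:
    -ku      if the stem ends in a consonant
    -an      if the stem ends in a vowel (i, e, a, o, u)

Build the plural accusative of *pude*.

*pude* — last vowel /e/ (an unrounded vowel) → -a → *pudea*.
Since the final sound of the accusative form *pudea* is /a/ (a vowel), it takes -an, giving *pudeaan*.

pudeaan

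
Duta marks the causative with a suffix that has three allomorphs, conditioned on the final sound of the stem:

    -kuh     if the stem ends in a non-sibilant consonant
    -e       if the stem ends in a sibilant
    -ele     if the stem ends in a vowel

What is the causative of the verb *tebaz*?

tebaze

*tebaz*: final sound = /z/, a sibilant → -e → *tebaze*.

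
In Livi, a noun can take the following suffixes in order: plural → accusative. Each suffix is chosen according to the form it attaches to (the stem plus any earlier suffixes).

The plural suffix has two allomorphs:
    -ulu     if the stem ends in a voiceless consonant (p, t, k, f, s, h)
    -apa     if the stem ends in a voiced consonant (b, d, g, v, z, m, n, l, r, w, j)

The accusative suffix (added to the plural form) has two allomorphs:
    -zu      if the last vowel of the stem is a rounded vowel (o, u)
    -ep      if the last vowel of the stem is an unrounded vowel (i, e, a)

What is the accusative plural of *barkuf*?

*barkuf*: final consonant = /f/, voiceless → -ulu → *barkufulu*.
The plural form *barkufulu* — last vowel /u/ (a rounded vowel) → -zu → *barkufuluzu*.

barkufuluzu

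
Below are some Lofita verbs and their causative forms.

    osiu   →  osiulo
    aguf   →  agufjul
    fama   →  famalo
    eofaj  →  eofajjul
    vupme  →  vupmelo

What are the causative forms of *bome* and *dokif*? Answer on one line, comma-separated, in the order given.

The pattern is consonant vs. vowel: -jul when the stem ends in a consonant (*aguf*, *eofaj*); -lo when the stem ends in a vowel (*osiu*, *fama*, *vupme*).
*bome* — final sound /e/ (a vowel) → -lo → *bomelo*.
*dokif*: final sound = /f/, a consonant → -jul → *dokifjul*.

bomelo, dokifjul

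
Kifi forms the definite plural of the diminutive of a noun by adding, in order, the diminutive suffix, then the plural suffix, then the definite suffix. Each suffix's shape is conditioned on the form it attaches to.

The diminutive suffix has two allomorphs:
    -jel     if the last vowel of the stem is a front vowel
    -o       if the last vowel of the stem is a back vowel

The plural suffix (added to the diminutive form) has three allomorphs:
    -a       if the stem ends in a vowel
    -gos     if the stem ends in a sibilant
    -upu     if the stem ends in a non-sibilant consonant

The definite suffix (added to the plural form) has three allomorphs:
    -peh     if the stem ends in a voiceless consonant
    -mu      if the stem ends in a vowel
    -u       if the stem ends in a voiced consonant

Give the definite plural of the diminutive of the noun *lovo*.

lovooamu

The last vowel of *lovo* is /o/, which is a back vowel, so the diminutive suffix is -o, giving *lovoo*.
The diminutive form *lovoo* — final sound /o/ (a vowel) → -a → *lovooa*.
The plural form *lovooa*: final sound = /a/, a vowel → -mu → *lovooamu*.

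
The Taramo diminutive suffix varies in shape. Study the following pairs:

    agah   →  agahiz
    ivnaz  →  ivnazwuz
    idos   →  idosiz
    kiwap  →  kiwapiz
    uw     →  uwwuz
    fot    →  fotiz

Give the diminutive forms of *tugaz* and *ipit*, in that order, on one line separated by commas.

tugazwuz, ipitiz

The suffix is conditioned by the final consonant: -iz when the stem ends in a voiceless consonant (*agah*, *idos*, *kiwap*, *fot*); -wuz when the stem ends in a voiced consonant (*ivnaz*, *uw*).
Since the final consonant of *tugaz* is /z/ (voiced), it takes -wuz, giving *tugazwuz*.
Since the final consonant of *ipit* is /t/ (voiceless), it takes -iz, giving *ipitiz*.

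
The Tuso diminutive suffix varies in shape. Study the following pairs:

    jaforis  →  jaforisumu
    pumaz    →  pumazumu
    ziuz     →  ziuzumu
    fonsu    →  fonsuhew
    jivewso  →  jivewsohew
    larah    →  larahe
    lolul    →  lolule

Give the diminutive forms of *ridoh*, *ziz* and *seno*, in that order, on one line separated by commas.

Looking at the final sound of each stem: -umu when the stem ends in a sibilant (*jaforis*, *pumaz*, *ziuz*); -e when the stem ends in a non-sibilant consonant (*larah*, *lolul*); -hew when the stem ends in a vowel (*fonsu*, *jivewso*).
The final sound of *ridoh* is /h/, which is a non-sibilant consonant, so the suffix is -e, giving *ridohe*.
Since the final sound of *ziz* is /z/ (a sibilant), it takes -umu, giving *zizumu*.
*seno* — final sound /o/ (a vowel) → -hew → *senohew*.

ridohe, zizumu, senohew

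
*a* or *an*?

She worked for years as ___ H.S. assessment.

an

The indefinite article is chosen by the initial *sound* of the following word, not its spelling.
The initialism *H.S.* is read letter by letter; the first letter, H, is pronounced /eɪtʃ/, which begins with a vowel sound.
So the article is *an*: She worked for years as an H.S. assessment.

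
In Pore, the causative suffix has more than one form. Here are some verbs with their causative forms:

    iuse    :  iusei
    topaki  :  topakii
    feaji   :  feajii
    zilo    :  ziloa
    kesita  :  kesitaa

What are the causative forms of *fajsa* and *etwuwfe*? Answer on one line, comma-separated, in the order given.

The alternation tracks the last vowel of the stem — -i when the last vowel of the stem is a front vowel (*iuse*, *topaki*, *feaji*); -a when the last vowel of the stem is a back vowel (*zilo*, *kesita*).
The last vowel of *fajsa* is /a/, which is a back vowel, so the suffix is -a, giving *fajsaa*.
The last vowel of *etwuwfe* is /e/, which is a front vowel, so the suffix is -i, giving *etwuwfei*.

fajsaa, etwuwfei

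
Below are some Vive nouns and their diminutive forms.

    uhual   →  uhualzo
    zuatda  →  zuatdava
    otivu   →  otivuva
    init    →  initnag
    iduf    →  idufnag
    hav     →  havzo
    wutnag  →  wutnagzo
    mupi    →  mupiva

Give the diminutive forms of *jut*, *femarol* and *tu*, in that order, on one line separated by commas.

jutnag, femarolzo, tuva

The alternation tracks the final sound of the stem — -nag when the stem ends in a voiceless consonant (*init*, *iduf*); -zo when the stem ends in a voiced consonant (*uhual*, *hav*, *wutnag*); -va when the stem ends in a vowel (*zuatda*, *otivu*, *mupi*).
*jut* — final sound /t/ (a voiceless consonant) → -nag → *jutnag*.
*femarol*: final sound = /l/, a voiced consonant → -zo → *femarolzo*.
Since the final sound of *tu* is /u/ (a vowel), it takes -va, giving *tuva*.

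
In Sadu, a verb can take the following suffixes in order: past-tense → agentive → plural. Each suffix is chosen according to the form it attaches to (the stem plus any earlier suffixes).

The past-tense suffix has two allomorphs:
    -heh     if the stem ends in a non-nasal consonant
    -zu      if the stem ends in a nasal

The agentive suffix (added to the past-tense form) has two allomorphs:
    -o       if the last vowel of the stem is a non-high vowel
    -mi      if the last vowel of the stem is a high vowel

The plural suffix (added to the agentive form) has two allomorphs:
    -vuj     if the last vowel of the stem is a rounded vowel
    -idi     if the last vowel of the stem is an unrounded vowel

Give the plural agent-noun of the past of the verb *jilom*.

jilomzumiidi

*jilom* — final consonant /m/ (a nasal) → -zu → *jilomzu*.
The past-tense form *jilomzu*: last vowel = /u/, a high vowel → -mi → *jilomzumi*.
The agentive form *jilomzumi* — last vowel /i/ (an unrounded vowel) → -idi → *jilomzumiidi*.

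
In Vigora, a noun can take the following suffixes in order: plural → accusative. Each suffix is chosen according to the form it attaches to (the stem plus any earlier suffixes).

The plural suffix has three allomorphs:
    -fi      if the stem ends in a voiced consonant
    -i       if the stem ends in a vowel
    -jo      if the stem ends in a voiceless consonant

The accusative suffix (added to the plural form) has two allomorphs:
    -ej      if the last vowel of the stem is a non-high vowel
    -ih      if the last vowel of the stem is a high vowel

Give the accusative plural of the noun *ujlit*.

Since the final sound of *ujlit* is /t/ (a voiceless consonant), it takes -jo, giving *ujlitjo*.
The plural form *ujlitjo*: last vowel = /o/, a non-high vowel → -ej → *ujlitjoej*.

ujlitjoej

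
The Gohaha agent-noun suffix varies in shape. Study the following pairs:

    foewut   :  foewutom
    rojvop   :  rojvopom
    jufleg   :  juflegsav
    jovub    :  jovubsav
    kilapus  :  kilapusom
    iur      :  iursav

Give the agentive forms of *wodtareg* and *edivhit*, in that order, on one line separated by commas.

wodtaregsav, edivhitom

Looking at the final consonant of each stem: -om when the stem ends in a voiceless consonant (*foewut*, *rojvop*, *kilapus*); -sav when the stem ends in a voiced consonant (*jufleg*, *jovub*, *iur*).
Since the final consonant of *wodtareg* is /g/ (voiced), it takes -sav, giving *wodtaregsav*.
Since the final consonant of *edivhit* is /t/ (voiceless), it takes -om, giving *edivhitom*.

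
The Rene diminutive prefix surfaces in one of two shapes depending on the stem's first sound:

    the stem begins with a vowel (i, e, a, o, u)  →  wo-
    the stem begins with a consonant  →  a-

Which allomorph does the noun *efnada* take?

wo-

The first sound of *efnada* is /e/, which is a vowel, so the prefix is wo-.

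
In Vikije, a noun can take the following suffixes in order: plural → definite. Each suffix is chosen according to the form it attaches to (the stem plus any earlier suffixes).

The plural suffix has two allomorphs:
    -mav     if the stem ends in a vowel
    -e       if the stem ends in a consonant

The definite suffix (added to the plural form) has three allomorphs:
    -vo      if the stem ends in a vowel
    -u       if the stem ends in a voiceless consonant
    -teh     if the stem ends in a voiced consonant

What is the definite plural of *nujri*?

Since the final sound of *nujri* is /i/ (a vowel), it takes -mav, giving *nujrimav*.
The plural form *nujrimav* — final sound /v/ (a voiced consonant) → -teh → *nujrimavteh*.

nujrimavteh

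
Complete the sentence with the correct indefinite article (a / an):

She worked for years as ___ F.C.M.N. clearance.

an

The indefinite article is chosen by the initial *sound* of the following word, not its spelling.
The initialism *F.C.M.N.* is read letter by letter; the first letter, F, is pronounced /ɛf/, which begins with a vowel sound.
So the article is *an*: She worked for years as an F.C.M.N. clearance.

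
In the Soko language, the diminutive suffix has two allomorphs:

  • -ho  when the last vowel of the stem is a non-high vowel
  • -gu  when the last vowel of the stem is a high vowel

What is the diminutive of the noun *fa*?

*fa* — last vowel /a/ (a non-high vowel) → -ho → *faho*.

faho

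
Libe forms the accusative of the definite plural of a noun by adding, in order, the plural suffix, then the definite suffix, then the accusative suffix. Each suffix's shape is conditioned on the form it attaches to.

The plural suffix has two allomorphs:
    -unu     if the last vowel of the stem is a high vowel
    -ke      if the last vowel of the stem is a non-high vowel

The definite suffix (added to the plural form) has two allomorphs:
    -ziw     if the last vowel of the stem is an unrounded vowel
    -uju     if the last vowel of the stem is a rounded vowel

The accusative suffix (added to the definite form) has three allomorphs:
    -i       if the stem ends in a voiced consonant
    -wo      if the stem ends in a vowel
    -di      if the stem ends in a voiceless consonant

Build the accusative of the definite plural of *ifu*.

The last vowel of *ifu* is /u/, which is a high vowel, so the plural suffix is -unu, giving *ifuunu*.
The plural form *ifuunu* — last vowel /u/ (a rounded vowel) → -uju → *ifuunuuju*.
The definite form *ifuunuuju*: final sound = /u/, a vowel → -wo → *ifuunuujuwo*.

ifuunuujuwo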